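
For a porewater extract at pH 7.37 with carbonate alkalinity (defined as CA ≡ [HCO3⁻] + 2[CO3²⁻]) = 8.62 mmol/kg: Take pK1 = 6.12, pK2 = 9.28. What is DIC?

DIC = 8.99 mmol/kg

CA = [HCO3⁻] + 2[CO3²⁻] = (α₁ + 2α₂)·DIC
At pH 7.37: [H⁺]/K1 = 10^-1.25 = 0.056234, K2/[H⁺] = 10^-1.91 = 0.012303
α₁ = 1/(1 + 0.056234 + 0.012303) = 1/1.0685 = 0.9359; α₂ = α₁·K2/[H⁺] = 0.01151
α₁ + 2α₂ = 0.9589
DIC = CA / (α₁ + 2α₂) = 8.62 / 0.9589 = 8.99 mmol/kg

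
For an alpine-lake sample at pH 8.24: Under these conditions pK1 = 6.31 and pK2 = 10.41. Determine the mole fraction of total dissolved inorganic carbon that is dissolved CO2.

α₀ = 0.0115

α₀ = 1 / (1 + K1/[H⁺] + K1K2/[H⁺]²) = 1 / (1 + 10^+1.93 + 10^-0.24)
   = 1 / (1 + 85.114 + 0.57544) = 1/86.689 = 0.01154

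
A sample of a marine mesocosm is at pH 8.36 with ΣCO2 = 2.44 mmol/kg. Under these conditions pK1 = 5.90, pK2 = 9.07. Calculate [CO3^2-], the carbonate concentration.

α₂ = 1 / (1 + [H⁺]/K2 + [H⁺]²/(K1K2)) = 1 / (1 + 10^+0.71 + 10^-1.75)
   = 1 / (1 + 5.1286 + 0.017783) = 1/6.1464 = 0.1627
[CO3²⁻] = α₂ × DIC = 0.1627 × 2.44 = 0.397 mmol/kg

[CO3²⁻] = 0.397 mmol/kg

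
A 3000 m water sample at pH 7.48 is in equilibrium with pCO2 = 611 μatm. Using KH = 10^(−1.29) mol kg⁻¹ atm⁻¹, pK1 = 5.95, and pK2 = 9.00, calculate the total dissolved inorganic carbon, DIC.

DIC = 1.13 mmol/kg

[CO2*] = KH · pCO2 = 10^(−1.29) × 611×10^-6 = 3.134×10^-5 mol/kg
α₀ = 1/(1 + K1/[H⁺] + K1K2/[H⁺]²) = 1/(1 + 10^+1.53 + 10^+0.01) = 0.02785
DIC = [CO2*]/α₀ = 3.134×10^-5 / 0.02785 = 1.13 mmol/kg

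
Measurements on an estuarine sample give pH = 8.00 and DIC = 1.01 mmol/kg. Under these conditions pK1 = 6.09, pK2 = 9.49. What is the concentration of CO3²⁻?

α₂ = 1 / (1 + [H⁺]/K2 + [H⁺]²/(K1K2)) = 1 / (1 + 10^+1.49 + 10^-0.42)
   = 1 / (1 + 30.903 + 0.38019) = 1/32.283 = 0.03098
[CO3²⁻] = α₂ × DIC = 0.03098 × 1.01 = 0.0313 mmol/kg

[CO3²⁻] = 0.0313 mmol/kg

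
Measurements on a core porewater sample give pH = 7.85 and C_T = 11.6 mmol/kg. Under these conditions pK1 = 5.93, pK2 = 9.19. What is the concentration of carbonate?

[CO3²⁻] = 0.501 mmol/kg

α₂ = 1 / (1 + [H⁺]/K2 + [H⁺]²/(K1K2)) = 1 / (1 + 10^+1.34 + 10^-0.58)
   = 1 / (1 + 21.878 + 0.26303) = 1/23.141 = 0.04321
[CO3²⁻] = α₂ × DIC = 0.04321 × 11.6 = 0.501 mmol/kg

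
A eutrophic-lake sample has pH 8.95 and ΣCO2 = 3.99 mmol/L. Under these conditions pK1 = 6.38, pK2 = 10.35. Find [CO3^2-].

[CO3²⁻] = 0.152 mmol/L

α₂ = 1 / (1 + [H⁺]/K2 + [H⁺]²/(K1K2)) = 1 / (1 + 10^+1.40 + 10^-1.17)
   = 1 / (1 + 25.119 + 0.067608) = 1/26.186 = 0.03819
[CO3²⁻] = α₂ × DIC = 0.03819 × 3.99 = 0.152 mmol/L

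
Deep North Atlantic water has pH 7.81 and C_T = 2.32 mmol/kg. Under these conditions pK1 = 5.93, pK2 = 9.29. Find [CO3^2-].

α₂ = 1 / (1 + [H⁺]/K2 + [H⁺]²/(K1K2)) = 1 / (1 + 10^+1.48 + 10^-0.40)
   = 1 / (1 + 30.200 + 0.39811) = 1/31.598 = 0.03165
[CO3²⁻] = α₂ × DIC = 0.03165 × 2.32 = 0.0734 mmol/kg

[CO3²⁻] = 0.0734 mmol/kg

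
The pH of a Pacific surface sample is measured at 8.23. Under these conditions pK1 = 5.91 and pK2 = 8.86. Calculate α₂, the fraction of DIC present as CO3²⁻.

α₂ = 1 / (1 + [H⁺]/K2 + [H⁺]²/(K1K2)) = 1 / (1 + 10^+0.63 + 10^-1.69)
   = 1 / (1 + 4.2658 + 0.020417) = 1/5.2862 = 0.1892

α₂ = 0.189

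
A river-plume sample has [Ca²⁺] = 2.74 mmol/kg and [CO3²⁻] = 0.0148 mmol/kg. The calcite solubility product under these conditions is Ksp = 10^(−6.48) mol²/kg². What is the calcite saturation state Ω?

Ksp = 10^(−6.48) = 3.311×10^-7
Ω = [Ca²⁺][CO3²⁻]/Ksp = (2.74×10^-3)(0.0148×10^-3) / 3.311×10^-7 = 0.122

Ω = 0.122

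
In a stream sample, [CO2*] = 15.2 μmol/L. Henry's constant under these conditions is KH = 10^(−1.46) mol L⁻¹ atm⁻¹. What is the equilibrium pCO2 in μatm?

pCO2 = 438 μatm

KH = 10^(−1.46) = 3.467×10^-2 mol L⁻¹ atm⁻¹
pCO2 = [CO2*]/KH = 15.2×10^-6 / 3.467×10^-2 = 4.38×10^-4 atm = 438 μatm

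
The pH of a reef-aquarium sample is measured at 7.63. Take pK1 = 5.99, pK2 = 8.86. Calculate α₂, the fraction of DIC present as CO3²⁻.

α₂ = 0.0544

α₂ = 1 / (1 + [H⁺]/K2 + [H⁺]²/(K1K2)) = 1 / (1 + 10^+1.23 + 10^-0.41)
   = 1 / (1 + 16.982 + 0.38905) = 1/18.371 = 0.05443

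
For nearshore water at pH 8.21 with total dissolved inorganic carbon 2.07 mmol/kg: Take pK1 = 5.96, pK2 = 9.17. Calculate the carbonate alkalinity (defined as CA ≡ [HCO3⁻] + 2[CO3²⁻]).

CA = [HCO3⁻] + 2[CO3²⁻] = (α₁ + 2α₂)·DIC
At pH 8.21: [H⁺]/K1 = 10^-2.25 = 0.0056234, K2/[H⁺] = 10^-0.96 = 0.10965
α₁ = 1/(1 + 0.0056234 + 0.10965) = 1/1.1153 = 0.8966; α₂ = α₁·K2/[H⁺] = 0.09831
α₁ + 2α₂ = 1.0933
CA = 1.0933 × 2.07 = 2.26 mmol/kg

CA = 2.26 mmol/kg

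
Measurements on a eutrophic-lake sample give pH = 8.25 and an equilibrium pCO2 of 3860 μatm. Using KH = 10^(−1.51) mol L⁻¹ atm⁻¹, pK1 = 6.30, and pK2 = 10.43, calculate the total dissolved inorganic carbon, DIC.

[CO2*] = KH · pCO2 = 10^(−1.51) × 3860×10^-6 = 1.193×10^-4 mol/L
α₀ = 1/(1 + K1/[H⁺] + K1K2/[H⁺]²) = 1/(1 + 10^+1.95 + 10^-0.23) = 0.01102
DIC = [CO2*]/α₀ = 1.193×10^-4 / 0.01102 = 10.8 mmol/L

DIC = 10.8 mmol/L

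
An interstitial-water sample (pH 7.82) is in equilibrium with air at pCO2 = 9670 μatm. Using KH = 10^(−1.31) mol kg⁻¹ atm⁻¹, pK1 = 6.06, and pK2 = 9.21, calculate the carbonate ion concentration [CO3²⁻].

[CO3²⁻] = 1.11 mmol/kg

[CO2*] = KH · pCO2 = 10^(−1.31) × 9670×10^-6 = 4.736×10^-4 mol/kg
α₀ = 1/(1 + K1/[H⁺] + K1K2/[H⁺]²) = 1/(1 + 10^+1.76 + 10^+0.37) = 0.01642
DIC = [CO2*]/α₀ = 4.736×10^-4 / 0.01642 = 28.84 mmol/kg
[CO3²⁻] = α₂·DIC; α₂ = 0.03850, so [CO3²⁻] = 0.03850 × 28.84 = 1.11 mmol/kg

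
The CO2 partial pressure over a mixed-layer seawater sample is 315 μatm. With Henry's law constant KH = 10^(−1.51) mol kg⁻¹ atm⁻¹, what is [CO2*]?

KH = 10^(−1.51) = 3.090×10^-2 mol kg⁻¹ atm⁻¹
[CO2*] = KH · pCO2 = 3.090×10^-2 × 315×10^-6 atm = 9.73×10^-6 mol/kg

[CO2*] = 9.73 μmol/kg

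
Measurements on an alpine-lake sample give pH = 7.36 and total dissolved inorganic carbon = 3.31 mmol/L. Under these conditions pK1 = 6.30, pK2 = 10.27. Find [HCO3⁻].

[HCO3⁻] = 3.04 mmol/L

α₁ = 1 / (1 + [H⁺]/K1 + K2/[H⁺]) = 1 / (1 + 10^-1.06 + 10^-2.91)
   = 1 / (1 + 0.087096 + 0.0012303) = 1/1.0883 = 0.9188
[HCO3⁻] = α₁ × DIC = 0.9188 × 3.31 = 3.04 mmol/L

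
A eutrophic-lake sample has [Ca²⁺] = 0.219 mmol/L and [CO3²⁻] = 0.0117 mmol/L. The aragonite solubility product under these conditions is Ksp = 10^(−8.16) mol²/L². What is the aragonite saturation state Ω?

Ω = 0.370

Ksp = 10^(−8.16) = 6.918×10^-9
Ω = [Ca²⁺][CO3²⁻]/Ksp = (0.219×10^-3)(0.0117×10^-3) / 6.918×10^-9 = 0.370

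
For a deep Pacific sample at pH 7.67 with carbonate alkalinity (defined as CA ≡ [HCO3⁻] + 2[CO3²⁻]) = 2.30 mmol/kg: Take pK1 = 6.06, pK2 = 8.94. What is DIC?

CA = [HCO3⁻] + 2[CO3²⁻] = (α₁ + 2α₂)·DIC
At pH 7.67: [H⁺]/K1 = 10^-1.61 = 0.024547, K2/[H⁺] = 10^-1.27 = 0.053703
α₁ = 1/(1 + 0.024547 + 0.053703) = 1/1.0783 = 0.9274; α₂ = α₁·K2/[H⁺] = 0.04981
α₁ + 2α₂ = 1.0270
DIC = CA / (α₁ + 2α₂) = 2.30 / 1.0270 = 2.24 mmol/kg

DIC = 2.24 mmol/kg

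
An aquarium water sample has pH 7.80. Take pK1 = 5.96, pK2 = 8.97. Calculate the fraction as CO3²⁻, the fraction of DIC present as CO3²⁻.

α₂ = 1 / (1 + [H⁺]/K2 + [H⁺]²/(K1K2)) = 1 / (1 + 10^+1.17 + 10^-0.67)
   = 1 / (1 + 14.791 + 0.21380) = 1/16.005 = 0.06248

α₂ = 0.0625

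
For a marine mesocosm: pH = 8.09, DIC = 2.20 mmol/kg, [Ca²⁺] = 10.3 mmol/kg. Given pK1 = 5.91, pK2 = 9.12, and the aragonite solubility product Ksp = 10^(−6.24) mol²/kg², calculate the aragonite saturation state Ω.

α₂ = 1 / (1 + [H⁺]/K2 + [H⁺]²/(K1K2)) = 1 / (1 + 10^+1.03 + 10^-1.15)
   = 1 / (1 + 10.715 + 0.070795) = 1/11.786 = 0.08485
[CO3²⁻] = α₂ × DIC = 0.08485 × 2.20 = 0.1867 mmol/kg
Ksp = 10^(−6.24) = 5.754×10^-7
Ω = [Ca²⁺][CO3²⁻]/Ksp = (10.3×10^-3)(1.867×10^-4) / 5.754×10^-7 = 3.34

Ω = 3.34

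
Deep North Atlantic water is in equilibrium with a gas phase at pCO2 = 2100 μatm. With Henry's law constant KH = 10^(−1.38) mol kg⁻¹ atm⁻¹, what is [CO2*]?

[CO2*] = 87.5 μmol/kg

KH = 10^(−1.38) = 4.169×10^-2 mol kg⁻¹ atm⁻¹
[CO2*] = KH · pCO2 = 4.169×10^-2 × 2100×10^-6 atm = 8.75×10^-5 mol/kg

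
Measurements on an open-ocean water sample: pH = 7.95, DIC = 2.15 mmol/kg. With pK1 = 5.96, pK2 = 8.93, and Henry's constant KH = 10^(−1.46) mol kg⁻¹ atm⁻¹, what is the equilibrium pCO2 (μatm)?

α₀ = 1 / (1 + K1/[H⁺] + K1K2/[H⁺]²) = 1 / (1 + 10^+1.99 + 10^+1.01)
   = 1 / (1 + 97.724 + 10.233) = 1/108.96 = 0.009178
[CO2*] = α₀ × DIC = 0.009178 × 2.15 = 0.01973 mmol/kg = 19.73 μmol/kg
pCO2 = [CO2*]/KH = 1.973×10^-5 / 3.467×10^-2 = 569 μatm

pCO2 = 569 μatm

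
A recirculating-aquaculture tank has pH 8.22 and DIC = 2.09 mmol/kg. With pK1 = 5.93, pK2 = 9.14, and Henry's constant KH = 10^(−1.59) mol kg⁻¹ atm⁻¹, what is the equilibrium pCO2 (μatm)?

pCO2 = 371 μatm

α₀ = 1 / (1 + K1/[H⁺] + K1K2/[H⁺]²) = 1 / (1 + 10^+2.29 + 10^+1.37)
   = 1 / (1 + 194.98 + 23.442) = 1/219.43 = 0.004557
[CO2*] = α₀ × DIC = 0.004557 × 2.09 = 0.009525 mmol/kg = 9.525 μmol/kg
pCO2 = [CO2*]/KH = 9.525×10^-6 / 2.570×10^-2 = 371 μatm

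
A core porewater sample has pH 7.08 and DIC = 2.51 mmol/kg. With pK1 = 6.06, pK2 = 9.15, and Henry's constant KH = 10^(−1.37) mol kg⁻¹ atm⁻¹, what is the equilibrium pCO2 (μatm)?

α₀ = 1 / (1 + K1/[H⁺] + K1K2/[H⁺]²) = 1 / (1 + 10^+1.02 + 10^-1.05)
   = 1 / (1 + 10.471 + 0.089125) = 1/11.560 = 0.08650
[CO2*] = α₀ × DIC = 0.08650 × 2.51 = 0.2171 mmol/kg
pCO2 = [CO2*]/KH = 2.171×10^-4 / 4.266×10^-2 = 5090 μatm

pCO2 = 5090 μatm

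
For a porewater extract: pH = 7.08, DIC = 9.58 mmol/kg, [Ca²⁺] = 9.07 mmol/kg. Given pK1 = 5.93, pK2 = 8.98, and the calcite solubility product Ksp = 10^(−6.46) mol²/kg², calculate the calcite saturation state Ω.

Ω = 2.91

α₂ = 1 / (1 + [H⁺]/K2 + [H⁺]²/(K1K2)) = 1 / (1 + 10^+1.90 + 10^+0.75)
   = 1 / (1 + 79.433 + 5.6234) = 1/86.056 = 0.01162
[CO3²⁻] = α₂ × DIC = 0.01162 × 9.58 = 0.1113 mmol/kg
Ksp = 10^(−6.46) = 3.467×10^-7
Ω = [Ca²⁺][CO3²⁻]/Ksp = (9.07×10^-3)(1.113×10^-4) / 3.467×10^-7 = 2.91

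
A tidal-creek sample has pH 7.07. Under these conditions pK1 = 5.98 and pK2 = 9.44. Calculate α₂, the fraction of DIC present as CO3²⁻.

α₂ = 1 / (1 + [H⁺]/K2 + [H⁺]²/(K1K2)) = 1 / (1 + 10^+2.37 + 10^+1.28)
   = 1 / (1 + 234.42 + 19.055) = 1/254.48 = 0.003930

α₂ = 0.00393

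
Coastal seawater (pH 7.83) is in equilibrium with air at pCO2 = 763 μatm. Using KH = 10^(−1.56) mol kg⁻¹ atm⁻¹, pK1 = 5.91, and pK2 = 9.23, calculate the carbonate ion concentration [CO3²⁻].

[CO3²⁻] = 0.0696 mmol/kg

[CO2*] = KH · pCO2 = 10^(−1.56) × 763×10^-6 = 2.101×10^-5 mol/kg
α₀ = 1/(1 + K1/[H⁺] + K1K2/[H⁺]²) = 1/(1 + 10^+1.92 + 10^+0.52) = 0.01143
DIC = [CO2*]/α₀ = 2.101×10^-5 / 0.01143 = 1.839 mmol/kg
[CO3²⁻] = α₂·DIC; α₂ = 0.03785, so [CO3²⁻] = 0.03785 × 1.839 = 0.0696 mmol/kg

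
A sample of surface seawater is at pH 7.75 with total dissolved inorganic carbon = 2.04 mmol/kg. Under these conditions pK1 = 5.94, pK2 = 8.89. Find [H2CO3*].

α₀ = 1 / (1 + K1/[H⁺] + K1K2/[H⁺]²) = 1 / (1 + 10^+1.81 + 10^+0.67)
   = 1 / (1 + 64.565 + 4.6774) = 1/70.243 = 0.01424
[CO2*] = α₀ × DIC = 0.01424 × 2.04 = 0.0290 mmol/kg

[CO2*] = 0.0290 mmol/kg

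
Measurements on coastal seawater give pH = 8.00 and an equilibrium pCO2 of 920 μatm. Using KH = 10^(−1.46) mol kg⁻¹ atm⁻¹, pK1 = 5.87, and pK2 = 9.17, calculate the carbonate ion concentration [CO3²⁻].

[CO3²⁻] = 0.291 mmol/kg

[CO2*] = KH · pCO2 = 10^(−1.46) × 920×10^-6 = 3.190×10^-5 mol/kg
α₀ = 1/(1 + K1/[H⁺] + K1K2/[H⁺]²) = 1/(1 + 10^+2.13 + 10^+0.96) = 0.006896
DIC = [CO2*]/α₀ = 3.190×10^-5 / 0.006896 = 4.626 mmol/kg
[CO3²⁻] = α₂·DIC; α₂ = 0.06289, so [CO3²⁻] = 0.06289 × 4.626 = 0.291 mmol/kg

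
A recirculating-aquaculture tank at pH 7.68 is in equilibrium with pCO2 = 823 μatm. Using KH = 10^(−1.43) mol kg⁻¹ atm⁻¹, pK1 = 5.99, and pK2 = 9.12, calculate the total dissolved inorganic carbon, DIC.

[CO2*] = KH · pCO2 = 10^(−1.43) × 823×10^-6 = 3.058×10^-5 mol/kg
α₀ = 1/(1 + K1/[H⁺] + K1K2/[H⁺]²) = 1/(1 + 10^+1.69 + 10^+0.25) = 0.01932
DIC = [CO2*]/α₀ = 3.058×10^-5 / 0.01932 = 1.58 mmol/kg

DIC = 1.58 mmol/kg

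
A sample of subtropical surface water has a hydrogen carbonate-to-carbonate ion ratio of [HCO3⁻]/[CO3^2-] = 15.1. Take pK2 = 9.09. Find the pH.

From K2 = [H⁺][CO3^2-]/[HCO3⁻]:  pH = pK2 − log₁₀([HCO3⁻]/[CO3^2-])
log₁₀(15.1) = +1.179
pH = 9.09 − (+1.179) = 7.91

pH = 7.91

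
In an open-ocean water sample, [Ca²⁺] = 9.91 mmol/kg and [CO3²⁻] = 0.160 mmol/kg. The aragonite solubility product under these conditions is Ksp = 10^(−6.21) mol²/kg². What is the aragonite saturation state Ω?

Ksp = 10^(−6.21) = 6.166×10^-7
Ω = [Ca²⁺][CO3²⁻]/Ksp = (9.91×10^-3)(0.160×10^-3) / 6.166×10^-7 = 2.57

Ω = 2.57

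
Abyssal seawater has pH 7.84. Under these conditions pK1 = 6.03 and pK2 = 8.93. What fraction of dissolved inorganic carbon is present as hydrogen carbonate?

α₁ = 0.912

α₁ = 1 / (1 + [H⁺]/K1 + K2/[H⁺]) = 1 / (1 + 10^-1.81 + 10^-1.09)
   = 1 / (1 + 0.015488 + 0.081283) = 1/1.0968 = 0.9118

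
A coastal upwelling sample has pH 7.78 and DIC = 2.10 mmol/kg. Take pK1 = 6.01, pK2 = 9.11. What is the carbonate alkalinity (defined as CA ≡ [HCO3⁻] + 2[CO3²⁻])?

CA = [HCO3⁻] + 2[CO3²⁻] = (α₁ + 2α₂)·DIC
At pH 7.78: [H⁺]/K1 = 10^-1.77 = 0.016982, K2/[H⁺] = 10^-1.33 = 0.046774
α₁ = 1/(1 + 0.016982 + 0.046774) = 1/1.0638 = 0.9401; α₂ = α₁·K2/[H⁺] = 0.04397
α₁ + 2α₂ = 1.0280
CA = 1.0280 × 2.10 = 2.16 mmol/kg

CA = 2.16 mmol/kg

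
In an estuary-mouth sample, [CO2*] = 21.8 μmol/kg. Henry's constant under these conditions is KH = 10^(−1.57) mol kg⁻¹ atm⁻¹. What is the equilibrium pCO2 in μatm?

pCO2 = 810 μatm

KH = 10^(−1.57) = 2.692×10^-2 mol kg⁻¹ atm⁻¹
pCO2 = [CO2*]/KH = 21.8×10^-6 / 2.692×10^-2 = 8.10×10^-4 atm = 810 μatm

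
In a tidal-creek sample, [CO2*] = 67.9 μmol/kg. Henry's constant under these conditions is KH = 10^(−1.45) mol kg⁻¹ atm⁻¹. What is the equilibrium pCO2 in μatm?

pCO2 = 1910 μatm

KH = 10^(−1.45) = 3.548×10^-2 mol kg⁻¹ atm⁻¹
pCO2 = [CO2*]/KH = 67.9×10^-6 / 3.548×10^-2 = 1.91×10^-3 atm = 1910 μatm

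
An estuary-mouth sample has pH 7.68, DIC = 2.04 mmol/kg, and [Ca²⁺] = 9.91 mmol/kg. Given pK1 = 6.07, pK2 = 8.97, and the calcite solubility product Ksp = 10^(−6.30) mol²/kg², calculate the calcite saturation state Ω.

Ω = 1.92

α₂ = 1 / (1 + [H⁺]/K2 + [H⁺]²/(K1K2)) = 1 / (1 + 10^+1.29 + 10^-0.32)
   = 1 / (1 + 19.498 + 0.47863) = 1/20.977 = 0.04767
[CO3²⁻] = α₂ × DIC = 0.04767 × 2.04 = 0.09725 mmol/kg
Ksp = 10^(−6.30) = 5.012×10^-7
Ω = [Ca²⁺][CO3²⁻]/Ksp = (9.91×10^-3)(9.725×10^-5) / 5.012×10^-7 = 1.92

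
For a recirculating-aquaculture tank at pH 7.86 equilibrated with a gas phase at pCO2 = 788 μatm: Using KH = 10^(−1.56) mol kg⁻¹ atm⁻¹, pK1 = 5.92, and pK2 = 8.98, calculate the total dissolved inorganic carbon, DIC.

DIC = 2.06 mmol/kg

[CO2*] = KH · pCO2 = 10^(−1.56) × 788×10^-6 = 2.170×10^-5 mol/kg
α₀ = 1/(1 + K1/[H⁺] + K1K2/[H⁺]²) = 1/(1 + 10^+1.94 + 10^+0.82) = 0.01056
DIC = [CO2*]/α₀ = 2.170×10^-5 / 0.01056 = 2.06 mmol/kg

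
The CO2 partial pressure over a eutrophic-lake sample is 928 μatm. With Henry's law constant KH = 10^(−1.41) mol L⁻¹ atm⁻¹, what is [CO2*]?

KH = 10^(−1.41) = 3.890×10^-2 mol L⁻¹ atm⁻¹
[CO2*] = KH · pCO2 = 3.890×10^-2 × 928×10^-6 atm = 3.61×10^-5 mol/L

[CO2*] = 36.1 μmol/L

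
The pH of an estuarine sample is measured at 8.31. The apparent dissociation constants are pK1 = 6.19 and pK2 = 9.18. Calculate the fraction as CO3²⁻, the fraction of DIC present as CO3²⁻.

α₂ = 1 / (1 + [H⁺]/K2 + [H⁺]²/(K1K2)) = 1 / (1 + 10^+0.87 + 10^-1.25)
   = 1 / (1 + 7.4131 + 0.056234) = 1/8.4693 = 0.1181

α₂ = 0.118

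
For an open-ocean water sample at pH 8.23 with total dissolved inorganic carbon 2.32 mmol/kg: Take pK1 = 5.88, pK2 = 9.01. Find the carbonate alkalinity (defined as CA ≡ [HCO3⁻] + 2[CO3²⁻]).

CA = 2.64 mmol/kg

CA = [HCO3⁻] + 2[CO3²⁻] = (α₁ + 2α₂)·DIC
At pH 8.23: [H⁺]/K1 = 10^-2.35 = 0.0044668, K2/[H⁺] = 10^-0.78 = 0.16596
α₁ = 1/(1 + 0.0044668 + 0.16596) = 1/1.1704 = 0.8544; α₂ = α₁·K2/[H⁺] = 0.1418
α₁ + 2α₂ = 1.1380
CA = 1.1380 × 2.32 = 2.64 mmol/kg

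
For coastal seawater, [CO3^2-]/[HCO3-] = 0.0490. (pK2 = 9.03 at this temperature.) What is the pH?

pH = 7.72

From K2 = [H⁺][CO3^2-]/[HCO3-]:  pH = pK2 + log₁₀([CO3^2-]/[HCO3-])
log₁₀(0.0490) = -1.310
pH = 9.03 + (-1.310) = 7.72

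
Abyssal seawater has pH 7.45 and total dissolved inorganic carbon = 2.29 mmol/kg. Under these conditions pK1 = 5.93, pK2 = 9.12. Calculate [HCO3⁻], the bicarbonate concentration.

α₁ = 1 / (1 + [H⁺]/K1 + K2/[H⁺]) = 1 / (1 + 10^-1.52 + 10^-1.67)
   = 1 / (1 + 0.030200 + 0.021380) = 1/1.0516 = 0.9510
[HCO3⁻] = α₁ × DIC = 0.9510 × 2.29 = 2.18 mmol/kg

[HCO3⁻] = 2.18 mmol/kg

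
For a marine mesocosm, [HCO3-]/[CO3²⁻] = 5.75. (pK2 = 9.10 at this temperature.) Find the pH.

pH = 8.34

From K2 = [H⁺][CO3²⁻]/[HCO3-]:  pH = pK2 − log₁₀([HCO3-]/[CO3²⁻])
log₁₀(5.75) = +0.760
pH = 9.10 − (+0.760) = 8.34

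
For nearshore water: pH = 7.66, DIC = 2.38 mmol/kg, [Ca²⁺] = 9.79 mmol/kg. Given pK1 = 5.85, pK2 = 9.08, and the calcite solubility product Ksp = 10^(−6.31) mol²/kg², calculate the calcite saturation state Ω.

α₂ = 1 / (1 + [H⁺]/K2 + [H⁺]²/(K1K2)) = 1 / (1 + 10^+1.42 + 10^-0.39)
   = 1 / (1 + 26.303 + 0.40738) = 1/27.710 = 0.03609
[CO3²⁻] = α₂ × DIC = 0.03609 × 2.38 = 0.08589 mmol/kg
Ksp = 10^(−6.31) = 4.898×10^-7
Ω = [Ca²⁺][CO3²⁻]/Ksp = (9.79×10^-3)(8.589×10^-5) / 4.898×10^-7 = 1.72

Ω = 1.72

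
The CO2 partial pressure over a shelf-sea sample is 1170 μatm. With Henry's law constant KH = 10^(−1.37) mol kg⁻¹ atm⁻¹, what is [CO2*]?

[CO2*] = 49.9 μmol/kg

KH = 10^(−1.37) = 4.266×10^-2 mol kg⁻¹ atm⁻¹
[CO2*] = KH · pCO2 = 4.266×10^-2 × 1170×10^-6 atm = 4.99×10^-5 mol/kg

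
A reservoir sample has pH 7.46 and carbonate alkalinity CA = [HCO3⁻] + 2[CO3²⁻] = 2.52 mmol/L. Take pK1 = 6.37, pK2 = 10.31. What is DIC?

CA = [HCO3⁻] + 2[CO3²⁻] = (α₁ + 2α₂)·DIC
At pH 7.46: [H⁺]/K1 = 10^-1.09 = 0.081283, K2/[H⁺] = 10^-2.85 = 0.0014125
α₁ = 1/(1 + 0.081283 + 0.0014125) = 1/1.0827 = 0.9236; α₂ = α₁·K2/[H⁺] = 0.001305
α₁ + 2α₂ = 0.9262
DIC = CA / (α₁ + 2α₂) = 2.52 / 0.9262 = 2.72 mmol/L

DIC = 2.72 mmol/L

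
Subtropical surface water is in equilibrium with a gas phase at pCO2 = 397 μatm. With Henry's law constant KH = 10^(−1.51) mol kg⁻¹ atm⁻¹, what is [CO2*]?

KH = 10^(−1.51) = 3.090×10^-2 mol kg⁻¹ atm⁻¹
[CO2*] = KH · pCO2 = 3.090×10^-2 × 397×10^-6 atm = 1.23×10^-5 mol/kg

[CO2*] = 12.3 μmol/kg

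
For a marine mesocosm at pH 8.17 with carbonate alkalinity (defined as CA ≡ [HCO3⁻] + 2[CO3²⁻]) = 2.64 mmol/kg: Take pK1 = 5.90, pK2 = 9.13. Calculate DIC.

CA = [HCO3⁻] + 2[CO3²⁻] = (α₁ + 2α₂)·DIC
At pH 8.17: [H⁺]/K1 = 10^-2.27 = 0.0053703, K2/[H⁺] = 10^-0.96 = 0.10965
α₁ = 1/(1 + 0.0053703 + 0.10965) = 1/1.1150 = 0.8968; α₂ = α₁·K2/[H⁺] = 0.09834
α₁ + 2α₂ = 1.0935
DIC = CA / (α₁ + 2α₂) = 2.64 / 1.0935 = 2.41 mmol/kg

DIC = 2.41 mmol/kg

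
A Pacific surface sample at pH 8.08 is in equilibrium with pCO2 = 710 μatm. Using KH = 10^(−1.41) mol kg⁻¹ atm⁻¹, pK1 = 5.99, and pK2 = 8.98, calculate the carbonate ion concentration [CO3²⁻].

[CO2*] = KH · pCO2 = 10^(−1.41) × 710×10^-6 = 2.762×10^-5 mol/kg
α₀ = 1/(1 + K1/[H⁺] + K1K2/[H⁺]²) = 1/(1 + 10^+2.09 + 10^+1.19) = 0.007168
DIC = [CO2*]/α₀ = 2.762×10^-5 / 0.007168 = 3.854 mmol/kg
[CO3²⁻] = α₂·DIC; α₂ = 0.1110, so [CO3²⁻] = 0.1110 × 3.854 = 0.428 mmol/kg

[CO3²⁻] = 0.428 mmol/kg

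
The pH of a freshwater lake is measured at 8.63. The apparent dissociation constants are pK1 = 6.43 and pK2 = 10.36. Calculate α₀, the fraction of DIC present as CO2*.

α₀ = 1 / (1 + K1/[H⁺] + K1K2/[H⁺]²) = 1 / (1 + 10^+2.20 + 10^+0.47)
   = 1 / (1 + 158.49 + 2.9512) = 1/162.44 = 0.006156

α₀ = 0.00616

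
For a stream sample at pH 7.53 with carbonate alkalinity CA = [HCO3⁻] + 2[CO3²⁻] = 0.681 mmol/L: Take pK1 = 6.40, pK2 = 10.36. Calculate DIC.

CA = [HCO3⁻] + 2[CO3²⁻] = (α₁ + 2α₂)·DIC
At pH 7.53: [H⁺]/K1 = 10^-1.13 = 0.074131, K2/[H⁺] = 10^-2.83 = 0.0014791
α₁ = 1/(1 + 0.074131 + 0.0014791) = 1/1.0756 = 0.9297; α₂ = α₁·K2/[H⁺] = 0.001375
α₁ + 2α₂ = 0.9325
DIC = CA / (α₁ + 2α₂) = 0.681 / 0.9325 = 0.730 mmol/L

DIC = 0.730 mmol/L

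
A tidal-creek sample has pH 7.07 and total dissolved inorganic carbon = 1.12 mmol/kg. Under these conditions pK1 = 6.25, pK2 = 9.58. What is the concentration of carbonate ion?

[CO3²⁻] = 3.00 μmol/kg

α₂ = 1 / (1 + [H⁺]/K2 + [H⁺]²/(K1K2)) = 1 / (1 + 10^+2.51 + 10^+1.69)
   = 1 / (1 + 323.59 + 48.978) = 1/373.57 = 0.002677
[CO3²⁻] = α₂ × DIC = 0.002677 × 1.12 = 0.00300 mmol/kg = 3.00 μmol/kg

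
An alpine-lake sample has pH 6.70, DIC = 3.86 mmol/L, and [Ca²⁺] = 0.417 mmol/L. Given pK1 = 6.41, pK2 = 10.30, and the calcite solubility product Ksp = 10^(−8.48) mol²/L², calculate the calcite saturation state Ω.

α₂ = 1 / (1 + [H⁺]/K2 + [H⁺]²/(K1K2)) = 1 / (1 + 10^+3.60 + 10^+3.31)
   = 1 / (1 + 3981.1 + 2041.7) = 1/6023.8 = 0.0001660
[CO3²⁻] = α₂ × DIC = 0.0001660 × 3.86 = 0.0006408 mmol/L = 0.6408 μmol/L
Ksp = 10^(−8.48) = 3.311×10^-9
Ω = [Ca²⁺][CO3²⁻]/Ksp = (0.417×10^-3)(6.408×10^-7) / 3.311×10^-9 = 0.0807

Ω = 0.0807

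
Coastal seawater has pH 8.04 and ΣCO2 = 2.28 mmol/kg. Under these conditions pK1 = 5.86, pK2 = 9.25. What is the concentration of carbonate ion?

α₂ = 1 / (1 + [H⁺]/K2 + [H⁺]²/(K1K2)) = 1 / (1 + 10^+1.21 + 10^-0.97)
   = 1 / (1 + 16.218 + 0.10715) = 1/17.325 = 0.05772
[CO3²⁻] = α₂ × DIC = 0.05772 × 2.28 = 0.132 mmol/kg

[CO3²⁻] = 0.132 mmol/kg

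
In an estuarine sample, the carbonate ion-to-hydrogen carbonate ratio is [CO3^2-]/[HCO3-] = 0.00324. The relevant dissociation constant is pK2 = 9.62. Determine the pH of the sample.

pH = 7.13

From K2 = [H⁺][CO3^2-]/[HCO3-]:  pH = pK2 + log₁₀([CO3^2-]/[HCO3-])
log₁₀(0.00324) = -2.489
pH = 9.62 + (-2.489) = 7.13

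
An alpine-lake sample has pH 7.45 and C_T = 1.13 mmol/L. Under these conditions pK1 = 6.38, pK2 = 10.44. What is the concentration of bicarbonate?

[HCO3⁻] = 1.04 mmol/L

α₁ = 1 / (1 + [H⁺]/K1 + K2/[H⁺]) = 1 / (1 + 10^-1.07 + 10^-2.99)
   = 1 / (1 + 0.085114 + 0.0010233) = 1/1.0861 = 0.9207
[HCO3⁻] = α₁ × DIC = 0.9207 × 1.13 = 1.04 mmol/L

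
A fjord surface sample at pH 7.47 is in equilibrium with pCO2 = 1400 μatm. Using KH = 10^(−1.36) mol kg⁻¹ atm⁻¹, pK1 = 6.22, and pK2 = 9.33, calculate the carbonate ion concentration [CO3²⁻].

[CO3²⁻] = 15.0 μmol/kg

[CO2*] = KH · pCO2 = 10^(−1.36) × 1400×10^-6 = 6.111×10^-5 mol/kg
α₀ = 1/(1 + K1/[H⁺] + K1K2/[H⁺]²) = 1/(1 + 10^+1.25 + 10^-0.61) = 0.05255
DIC = [CO2*]/α₀ = 6.111×10^-5 / 0.05255 = 1.163 mmol/kg
[CO3²⁻] = α₂·DIC; α₂ = 0.01290, so [CO3²⁻] = 0.01290 × 1.163 = 0.0150 mmol/kg = 15.0 μmol/kg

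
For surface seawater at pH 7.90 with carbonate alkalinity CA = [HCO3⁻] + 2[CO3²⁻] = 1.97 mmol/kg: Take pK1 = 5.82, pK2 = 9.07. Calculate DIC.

DIC = 1.87 mmol/kg

CA = [HCO3⁻] + 2[CO3²⁻] = (α₁ + 2α₂)·DIC
At pH 7.90: [H⁺]/K1 = 10^-2.08 = 0.0083176, K2/[H⁺] = 10^-1.17 = 0.067608
α₁ = 1/(1 + 0.0083176 + 0.067608) = 1/1.0759 = 0.9294; α₂ = α₁·K2/[H⁺] = 0.06284
α₁ + 2α₂ = 1.0551
DIC = CA / (α₁ + 2α₂) = 1.97 / 1.0551 = 1.87 mmol/kg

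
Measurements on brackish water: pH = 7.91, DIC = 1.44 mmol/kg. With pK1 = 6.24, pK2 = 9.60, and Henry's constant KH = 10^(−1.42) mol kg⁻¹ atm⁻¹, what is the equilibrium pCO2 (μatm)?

α₀ = 1 / (1 + K1/[H⁺] + K1K2/[H⁺]²) = 1 / (1 + 10^+1.67 + 10^-0.02)
   = 1 / (1 + 46.774 + 0.95499) = 1/48.729 = 0.02052
[CO2*] = α₀ × DIC = 0.02052 × 1.44 = 0.02955 mmol/kg
pCO2 = [CO2*]/KH = 2.955×10^-5 / 3.802×10^-2 = 777 μatm

pCO2 = 777 μatm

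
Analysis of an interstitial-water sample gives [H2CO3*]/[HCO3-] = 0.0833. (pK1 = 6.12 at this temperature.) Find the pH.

pH = 7.20

From K1 = [H⁺][HCO3-]/[H2CO3*]:  pH = pK1 − log₁₀([H2CO3*]/[HCO3-])
log₁₀(0.0833) = -1.079
pH = 6.12 − (-1.079) = 7.20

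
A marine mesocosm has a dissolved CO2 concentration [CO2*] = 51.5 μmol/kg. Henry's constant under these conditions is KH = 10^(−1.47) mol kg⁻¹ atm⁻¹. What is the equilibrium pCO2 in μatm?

KH = 10^(−1.47) = 3.388×10^-2 mol kg⁻¹ atm⁻¹
pCO2 = [CO2*]/KH = 51.5×10^-6 / 3.388×10^-2 = 1.52×10^-3 atm = 1520 μatm

pCO2 = 1520 μatm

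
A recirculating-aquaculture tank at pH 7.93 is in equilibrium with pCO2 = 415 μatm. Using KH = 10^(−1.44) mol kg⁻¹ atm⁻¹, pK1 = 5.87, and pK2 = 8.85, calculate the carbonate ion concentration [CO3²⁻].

[CO2*] = KH · pCO2 = 10^(−1.44) × 415×10^-6 = 1.507×10^-5 mol/kg
α₀ = 1/(1 + K1/[H⁺] + K1K2/[H⁺]²) = 1/(1 + 10^+2.06 + 10^+1.14) = 0.007715
DIC = [CO2*]/α₀ = 1.507×10^-5 / 0.007715 = 1.953 mmol/kg
[CO3²⁻] = α₂·DIC; α₂ = 0.1065, so [CO3²⁻] = 0.1065 × 1.953 = 0.208 mmol/kg

[CO3²⁻] = 0.208 mmol/kg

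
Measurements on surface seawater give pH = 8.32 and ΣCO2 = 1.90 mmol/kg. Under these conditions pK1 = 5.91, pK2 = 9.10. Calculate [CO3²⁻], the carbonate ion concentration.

α₂ = 1 / (1 + [H⁺]/K2 + [H⁺]²/(K1K2)) = 1 / (1 + 10^+0.78 + 10^-1.63)
   = 1 / (1 + 6.0256 + 0.023442) = 1/7.0490 = 0.1419
[CO3²⁻] = α₂ × DIC = 0.1419 × 1.90 = 0.270 mmol/kg

[CO3²⁻] = 0.270 mmol/kg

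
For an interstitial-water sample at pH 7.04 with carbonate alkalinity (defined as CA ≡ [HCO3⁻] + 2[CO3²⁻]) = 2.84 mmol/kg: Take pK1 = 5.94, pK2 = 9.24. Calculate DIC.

CA = [HCO3⁻] + 2[CO3²⁻] = (α₁ + 2α₂)·DIC
At pH 7.04: [H⁺]/K1 = 10^-1.10 = 0.079433, K2/[H⁺] = 10^-2.20 = 0.0063096
α₁ = 1/(1 + 0.079433 + 0.0063096) = 1/1.0857 = 0.9210; α₂ = α₁·K2/[H⁺] = 0.005811
α₁ + 2α₂ = 0.9327
DIC = CA / (α₁ + 2α₂) = 2.84 / 0.9327 = 3.05 mmol/kg

DIC = 3.05 mmol/kg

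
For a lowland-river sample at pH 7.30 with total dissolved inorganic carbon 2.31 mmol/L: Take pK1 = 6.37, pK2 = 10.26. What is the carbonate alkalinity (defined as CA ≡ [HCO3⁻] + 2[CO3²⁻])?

CA = [HCO3⁻] + 2[CO3²⁻] = (α₁ + 2α₂)·DIC
At pH 7.30: [H⁺]/K1 = 10^-0.93 = 0.11749, K2/[H⁺] = 10^-2.96 = 0.0010965
α₁ = 1/(1 + 0.11749 + 0.0010965) = 1/1.1186 = 0.8940; α₂ = α₁·K2/[H⁺] = 0.0009802
α₁ + 2α₂ = 0.8959
CA = 0.8959 × 2.31 = 2.07 mmol/L

CA = 2.07 mmol/L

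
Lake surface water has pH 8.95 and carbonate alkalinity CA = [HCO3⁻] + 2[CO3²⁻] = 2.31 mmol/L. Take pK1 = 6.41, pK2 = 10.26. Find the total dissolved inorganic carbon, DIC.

DIC = 2.21 mmol/L

CA = [HCO3⁻] + 2[CO3²⁻] = (α₁ + 2α₂)·DIC
At pH 8.95: [H⁺]/K1 = 10^-2.54 = 0.0028840, K2/[H⁺] = 10^-1.31 = 0.048978
α₁ = 1/(1 + 0.0028840 + 0.048978) = 1/1.0519 = 0.9507; α₂ = α₁·K2/[H⁺] = 0.04656
α₁ + 2α₂ = 1.0438
DIC = CA / (α₁ + 2α₂) = 2.31 / 1.0438 = 2.21 mmol/L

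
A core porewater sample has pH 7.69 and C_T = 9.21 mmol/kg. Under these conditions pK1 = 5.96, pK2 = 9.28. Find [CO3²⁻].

α₂ = 1 / (1 + [H⁺]/K2 + [H⁺]²/(K1K2)) = 1 / (1 + 10^+1.59 + 10^-0.14)
   = 1 / (1 + 38.905 + 0.72444) = 1/40.629 = 0.02461
[CO3²⁻] = α₂ × DIC = 0.02461 × 9.21 = 0.227 mmol/kg

[CO3²⁻] = 0.227 mmol/kg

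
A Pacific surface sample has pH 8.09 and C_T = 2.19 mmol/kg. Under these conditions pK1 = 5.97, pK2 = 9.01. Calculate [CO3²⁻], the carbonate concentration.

α₂ = 1 / (1 + [H⁺]/K2 + [H⁺]²/(K1K2)) = 1 / (1 + 10^+0.92 + 10^-1.20)
   = 1 / (1 + 8.3176 + 0.063096) = 1/9.3807 = 0.1066
[CO3²⁻] = α₂ × DIC = 0.1066 × 2.19 = 0.233 mmol/kg

[CO3²⁻] = 0.233 mmol/kg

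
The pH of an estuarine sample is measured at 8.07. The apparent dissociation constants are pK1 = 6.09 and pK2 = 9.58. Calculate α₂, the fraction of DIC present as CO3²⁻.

α₂ = 1 / (1 + [H⁺]/K2 + [H⁺]²/(K1K2)) = 1 / (1 + 10^+1.51 + 10^-0.47)
   = 1 / (1 + 32.359 + 0.33884) = 1/33.698 = 0.02968

α₂ = 0.0297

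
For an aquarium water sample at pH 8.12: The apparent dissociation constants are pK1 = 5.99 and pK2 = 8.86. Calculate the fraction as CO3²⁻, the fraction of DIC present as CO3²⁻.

α₂ = 0.153

α₂ = 1 / (1 + [H⁺]/K2 + [H⁺]²/(K1K2)) = 1 / (1 + 10^+0.74 + 10^-1.39)
   = 1 / (1 + 5.4954 + 0.040738) = 1/6.5361 = 0.1530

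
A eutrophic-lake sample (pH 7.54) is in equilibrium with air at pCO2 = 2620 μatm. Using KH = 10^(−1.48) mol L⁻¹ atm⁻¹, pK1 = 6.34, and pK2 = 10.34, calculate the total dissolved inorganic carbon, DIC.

DIC = 1.46 mmol/L

[CO2*] = KH · pCO2 = 10^(−1.48) × 2620×10^-6 = 8.676×10^-5 mol/L
α₀ = 1/(1 + K1/[H⁺] + K1K2/[H⁺]²) = 1/(1 + 10^+1.20 + 10^-1.60) = 0.05926
DIC = [CO2*]/α₀ = 8.676×10^-5 / 0.05926 = 1.46 mmol/L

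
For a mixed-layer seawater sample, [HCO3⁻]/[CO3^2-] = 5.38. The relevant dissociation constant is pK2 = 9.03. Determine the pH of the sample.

pH = 8.30

From K2 = [H⁺][CO3^2-]/[HCO3⁻]:  pH = pK2 − log₁₀([HCO3⁻]/[CO3^2-])
log₁₀(5.38) = +0.731
pH = 9.03 − (+0.731) = 8.30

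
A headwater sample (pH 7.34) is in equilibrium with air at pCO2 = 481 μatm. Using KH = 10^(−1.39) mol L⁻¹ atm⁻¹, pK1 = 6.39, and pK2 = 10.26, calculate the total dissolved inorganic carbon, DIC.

DIC = 0.194 mmol/L

[CO2*] = KH · pCO2 = 10^(−1.39) × 481×10^-6 = 1.959×10^-5 mol/L
α₀ = 1/(1 + K1/[H⁺] + K1K2/[H⁺]²) = 1/(1 + 10^+0.95 + 10^-1.97) = 0.1008
DIC = [CO2*]/α₀ = 1.959×10^-5 / 0.1008 = 0.194 mmol/L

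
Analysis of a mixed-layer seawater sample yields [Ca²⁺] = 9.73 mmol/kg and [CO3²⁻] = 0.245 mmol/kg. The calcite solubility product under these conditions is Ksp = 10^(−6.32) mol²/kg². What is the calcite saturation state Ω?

Ω = 4.98

Ksp = 10^(−6.32) = 4.786×10^-7
Ω = [Ca²⁺][CO3²⁻]/Ksp = (9.73×10^-3)(0.245×10^-3) / 4.786×10^-7 = 4.98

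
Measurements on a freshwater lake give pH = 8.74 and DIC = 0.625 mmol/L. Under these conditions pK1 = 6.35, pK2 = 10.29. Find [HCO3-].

[HCO3⁻] = 0.605 mmol/L

α₁ = 1 / (1 + [H⁺]/K1 + K2/[H⁺]) = 1 / (1 + 10^-2.39 + 10^-1.55)
   = 1 / (1 + 0.0040738 + 0.028184) = 1/1.0323 = 0.9688
[HCO3⁻] = α₁ × DIC = 0.9688 × 0.625 = 0.605 mmol/L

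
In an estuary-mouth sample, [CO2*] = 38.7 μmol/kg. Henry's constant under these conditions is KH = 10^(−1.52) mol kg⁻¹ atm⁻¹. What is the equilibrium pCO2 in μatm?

KH = 10^(−1.52) = 3.020×10^-2 mol kg⁻¹ atm⁻¹
pCO2 = [CO2*]/KH = 38.7×10^-6 / 3.020×10^-2 = 1.28×10^-3 atm = 1280 μatm

pCO2 = 1280 μatm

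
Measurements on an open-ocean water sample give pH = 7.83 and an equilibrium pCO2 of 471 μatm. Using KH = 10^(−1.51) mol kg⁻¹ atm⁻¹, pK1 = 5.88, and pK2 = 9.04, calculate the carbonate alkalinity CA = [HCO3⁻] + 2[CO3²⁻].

CA = 1.46 mmol/kg

[CO2*] = KH · pCO2 = 10^(−1.51) × 471×10^-6 = 1.456×10^-5 mol/kg
α₀ = 1/(1 + K1/[H⁺] + K1K2/[H⁺]²) = 1/(1 + 10^+1.95 + 10^+0.74) = 0.01046
DIC = [CO2*]/α₀ = 1.456×10^-5 / 0.01046 = 1.392 mmol/kg
CA = (α₁ + 2α₂)·DIC = (0.9321 + 2×0.05747) × 1.392 = 1.46 mmol/kg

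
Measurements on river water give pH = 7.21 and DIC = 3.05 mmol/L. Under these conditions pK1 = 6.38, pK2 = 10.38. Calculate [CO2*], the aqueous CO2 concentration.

α₀ = 1 / (1 + K1/[H⁺] + K1K2/[H⁺]²) = 1 / (1 + 10^+0.83 + 10^-2.34)
   = 1 / (1 + 6.7608 + 0.0045709) = 1/7.7654 = 0.1288
[CO2*] = α₀ × DIC = 0.1288 × 3.05 = 0.393 mmol/L

[CO2*] = 0.393 mmol/L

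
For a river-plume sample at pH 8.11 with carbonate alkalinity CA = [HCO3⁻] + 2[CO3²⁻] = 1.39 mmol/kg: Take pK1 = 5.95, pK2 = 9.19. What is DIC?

CA = [HCO3⁻] + 2[CO3²⁻] = (α₁ + 2α₂)·DIC
At pH 8.11: [H⁺]/K1 = 10^-2.16 = 0.0069183, K2/[H⁺] = 10^-1.08 = 0.083176
α₁ = 1/(1 + 0.0069183 + 0.083176) = 1/1.0901 = 0.9174; α₂ = α₁·K2/[H⁺] = 0.07630
α₁ + 2α₂ = 1.0700
DIC = CA / (α₁ + 2α₂) = 1.39 / 1.0700 = 1.30 mmol/kg

DIC = 1.30 mmol/kg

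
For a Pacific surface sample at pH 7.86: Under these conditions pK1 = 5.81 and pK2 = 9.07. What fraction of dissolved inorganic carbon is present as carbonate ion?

α₂ = 0.0576

α₂ = 1 / (1 + [H⁺]/K2 + [H⁺]²/(K1K2)) = 1 / (1 + 10^+1.21 + 10^-0.84)
   = 1 / (1 + 16.218 + 0.14454) = 1/17.363 = 0.05759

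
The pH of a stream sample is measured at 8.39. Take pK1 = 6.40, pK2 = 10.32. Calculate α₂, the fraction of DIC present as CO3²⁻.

α₂ = 0.0115

α₂ = 1 / (1 + [H⁺]/K2 + [H⁺]²/(K1K2)) = 1 / (1 + 10^+1.93 + 10^-0.06)
   = 1 / (1 + 85.114 + 0.87096) = 1/86.985 = 0.01150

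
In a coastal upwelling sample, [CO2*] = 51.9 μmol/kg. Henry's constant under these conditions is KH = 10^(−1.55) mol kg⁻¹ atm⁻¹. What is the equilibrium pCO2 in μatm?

KH = 10^(−1.55) = 2.818×10^-2 mol kg⁻¹ atm⁻¹
pCO2 = [CO2*]/KH = 51.9×10^-6 / 2.818×10^-2 = 1.84×10^-3 atm = 1840 μatm

pCO2 = 1840 μatm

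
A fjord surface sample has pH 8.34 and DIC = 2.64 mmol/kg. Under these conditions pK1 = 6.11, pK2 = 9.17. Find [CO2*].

[CO2*] = 13.5 μmol/kg

α₀ = 1 / (1 + K1/[H⁺] + K1K2/[H⁺]²) = 1 / (1 + 10^+2.23 + 10^+1.40)
   = 1 / (1 + 169.82 + 25.119) = 1/195.94 = 0.005104
[CO2*] = α₀ × DIC = 0.005104 × 2.64 = 0.0135 mmol/kg = 13.5 μmol/kg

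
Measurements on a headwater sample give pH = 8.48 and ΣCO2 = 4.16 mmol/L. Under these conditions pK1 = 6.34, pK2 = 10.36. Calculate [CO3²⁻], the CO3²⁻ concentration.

α₂ = 1 / (1 + [H⁺]/K2 + [H⁺]²/(K1K2)) = 1 / (1 + 10^+1.88 + 10^-0.26)
   = 1 / (1 + 75.858 + 0.54954) = 1/77.407 = 0.01292
[CO3²⁻] = α₂ × DIC = 0.01292 × 4.16 = 0.0537 mmol/L

[CO3²⁻] = 0.0537 mmol/L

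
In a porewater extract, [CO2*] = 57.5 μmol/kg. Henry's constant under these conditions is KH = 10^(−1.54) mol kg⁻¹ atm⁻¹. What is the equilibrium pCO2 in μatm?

KH = 10^(−1.54) = 2.884×10^-2 mol kg⁻¹ atm⁻¹
pCO2 = [CO2*]/KH = 57.5×10^-6 / 2.884×10^-2 = 1.99×10^-3 atm = 1990 μatm

pCO2 = 1990 μatm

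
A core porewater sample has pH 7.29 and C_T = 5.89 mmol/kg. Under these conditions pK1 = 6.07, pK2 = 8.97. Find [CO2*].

α₀ = 1 / (1 + K1/[H⁺] + K1K2/[H⁺]²) = 1 / (1 + 10^+1.22 + 10^-0.46)
   = 1 / (1 + 16.596 + 0.34674) = 1/17.943 = 0.05573
[CO2*] = α₀ × DIC = 0.05573 × 5.89 = 0.328 mmol/kg

[CO2*] = 0.328 mmol/kg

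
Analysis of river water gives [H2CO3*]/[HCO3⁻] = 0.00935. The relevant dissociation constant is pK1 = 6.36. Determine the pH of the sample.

From K1 = [H⁺][HCO3⁻]/[H2CO3*]:  pH = pK1 − log₁₀([H2CO3*]/[HCO3⁻])
log₁₀(0.00935) = -2.029
pH = 6.36 − (-2.029) = 8.39

pH = 8.39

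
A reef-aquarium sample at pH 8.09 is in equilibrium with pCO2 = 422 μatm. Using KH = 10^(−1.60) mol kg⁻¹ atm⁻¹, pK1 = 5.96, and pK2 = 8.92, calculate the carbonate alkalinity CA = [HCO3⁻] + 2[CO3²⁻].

CA = 1.85 mmol/kg

[CO2*] = KH · pCO2 = 10^(−1.60) × 422×10^-6 = 1.060×10^-5 mol/kg
α₀ = 1/(1 + K1/[H⁺] + K1K2/[H⁺]²) = 1/(1 + 10^+2.13 + 10^+1.30) = 0.006416
DIC = [CO2*]/α₀ = 1.060×10^-5 / 0.006416 = 1.652 mmol/kg
CA = (α₁ + 2α₂)·DIC = (0.8656 + 2×0.1280) × 1.652 = 1.85 mmol/kg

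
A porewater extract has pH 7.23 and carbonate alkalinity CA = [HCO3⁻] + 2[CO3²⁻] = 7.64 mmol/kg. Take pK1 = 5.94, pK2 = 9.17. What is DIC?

DIC = 7.94 mmol/kg

CA = [HCO3⁻] + 2[CO3²⁻] = (α₁ + 2α₂)·DIC
At pH 7.23: [H⁺]/K1 = 10^-1.29 = 0.051286, K2/[H⁺] = 10^-1.94 = 0.011482
α₁ = 1/(1 + 0.051286 + 0.011482) = 1/1.0628 = 0.9409; α₂ = α₁·K2/[H⁺] = 0.01080
α₁ + 2α₂ = 0.9625
DIC = CA / (α₁ + 2α₂) = 7.64 / 0.9625 = 7.94 mmol/kg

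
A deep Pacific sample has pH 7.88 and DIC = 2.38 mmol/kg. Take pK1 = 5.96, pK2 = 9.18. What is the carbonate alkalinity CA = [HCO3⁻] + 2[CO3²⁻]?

CA = 2.47 mmol/kg

CA = [HCO3⁻] + 2[CO3²⁻] = (α₁ + 2α₂)·DIC
At pH 7.88: [H⁺]/K1 = 10^-1.92 = 0.012023, K2/[H⁺] = 10^-1.30 = 0.050119
α₁ = 1/(1 + 0.012023 + 0.050119) = 1/1.0621 = 0.9415; α₂ = α₁·K2/[H⁺] = 0.04719
α₁ + 2α₂ = 1.0359
CA = 1.0359 × 2.38 = 2.47 mmol/kg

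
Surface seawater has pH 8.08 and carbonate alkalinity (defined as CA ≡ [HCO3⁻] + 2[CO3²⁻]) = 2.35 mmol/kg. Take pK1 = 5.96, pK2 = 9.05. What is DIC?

CA = [HCO3⁻] + 2[CO3²⁻] = (α₁ + 2α₂)·DIC
At pH 8.08: [H⁺]/K1 = 10^-2.12 = 0.0075858, K2/[H⁺] = 10^-0.97 = 0.10715
α₁ = 1/(1 + 0.0075858 + 0.10715) = 1/1.1147 = 0.8971; α₂ = α₁·K2/[H⁺] = 0.09612
α₁ + 2α₂ = 1.0893
DIC = CA / (α₁ + 2α₂) = 2.35 / 1.0893 = 2.16 mmol/kg

DIC = 2.16 mmol/kg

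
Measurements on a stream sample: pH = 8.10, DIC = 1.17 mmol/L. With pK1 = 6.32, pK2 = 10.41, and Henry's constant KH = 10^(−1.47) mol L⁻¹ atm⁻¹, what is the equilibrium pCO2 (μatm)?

α₀ = 1 / (1 + K1/[H⁺] + K1K2/[H⁺]²) = 1 / (1 + 10^+1.78 + 10^-0.53)
   = 1 / (1 + 60.256 + 0.29512) = 1/61.551 = 0.01625
[CO2*] = α₀ × DIC = 0.01625 × 1.17 = 0.01901 mmol/L = 19.01 μmol/L
pCO2 = [CO2*]/KH = 1.901×10^-5 / 3.388×10^-2 = 561 μatm

pCO2 = 561 μatm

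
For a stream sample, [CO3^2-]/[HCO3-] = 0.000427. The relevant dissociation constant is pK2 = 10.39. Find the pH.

From K2 = [H⁺][CO3^2-]/[HCO3-]:  pH = pK2 + log₁₀([CO3^2-]/[HCO3-])
log₁₀(0.000427) = -3.370
pH = 10.39 + (-3.370) = 7.02

pH = 7.02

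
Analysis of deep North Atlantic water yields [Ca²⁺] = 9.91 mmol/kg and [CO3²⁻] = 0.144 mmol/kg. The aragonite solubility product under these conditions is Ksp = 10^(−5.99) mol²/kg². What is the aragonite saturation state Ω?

Ω = 1.39

Ksp = 10^(−5.99) = 1.023×10^-6
Ω = [Ca²⁺][CO3²⁻]/Ksp = (9.91×10^-3)(0.144×10^-3) / 1.023×10^-6 = 1.39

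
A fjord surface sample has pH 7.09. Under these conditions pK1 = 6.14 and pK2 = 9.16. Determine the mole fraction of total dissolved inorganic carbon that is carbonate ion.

α₂ = 1 / (1 + [H⁺]/K2 + [H⁺]²/(K1K2)) = 1 / (1 + 10^+2.07 + 10^+1.12)
   = 1 / (1 + 117.49 + 13.183) = 1/131.67 = 0.007595

α₂ = 0.00759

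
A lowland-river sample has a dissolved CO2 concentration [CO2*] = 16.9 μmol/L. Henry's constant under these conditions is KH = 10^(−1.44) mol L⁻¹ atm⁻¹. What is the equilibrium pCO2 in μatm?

pCO2 = 465 μatm

KH = 10^(−1.44) = 3.631×10^-2 mol L⁻¹ atm⁻¹
pCO2 = [CO2*]/KH = 16.9×10^-6 / 3.631×10^-2 = 4.65×10^-4 atm = 465 μatm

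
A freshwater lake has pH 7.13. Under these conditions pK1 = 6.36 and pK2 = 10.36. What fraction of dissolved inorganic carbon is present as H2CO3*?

α₀ = 1 / (1 + K1/[H⁺] + K1K2/[H⁺]²) = 1 / (1 + 10^+0.77 + 10^-2.46)
   = 1 / (1 + 5.8884 + 0.0034674) = 1/6.8919 = 0.1451

α₀ = 0.145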